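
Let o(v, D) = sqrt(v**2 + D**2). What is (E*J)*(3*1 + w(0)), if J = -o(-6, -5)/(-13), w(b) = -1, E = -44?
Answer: -88*sqrt(61)/13 ≈ -52.869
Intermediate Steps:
o(v, D) = sqrt(D**2 + v**2)
J = sqrt(61)/13 (J = -sqrt((-5)**2 + (-6)**2)/(-13) = -sqrt(25 + 36)*(-1)/13 = -sqrt(61)*(-1)/13 = -(-1)*sqrt(61)/13 = sqrt(61)/13 ≈ 0.60079)
(E*J)*(3*1 + w(0)) = (-44*sqrt(61)/13)*(3*1 - 1) = (-44*sqrt(61)/13)*(3 - 1) = -44*sqrt(61)/13*2 = -88*sqrt(61)/13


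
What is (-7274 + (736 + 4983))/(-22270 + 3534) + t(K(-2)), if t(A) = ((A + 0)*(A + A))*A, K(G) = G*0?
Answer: 1555/18736 ≈ 0.082995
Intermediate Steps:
K(G) = 0
t(A) = 2*A**3 (t(A) = (A*(2*A))*A = (2*A**2)*A = 2*A**3)
(-7274 + (736 + 4983))/(-22270 + 3534) + t(K(-2)) = (-7274 + (736 + 4983))/(-22270 + 3534) + 2*0**3 = (-7274 + 5719)/(-18736) + 2*0 = -1555*(-1/18736) + 0 = 1555/18736 + 0 = 1555/18736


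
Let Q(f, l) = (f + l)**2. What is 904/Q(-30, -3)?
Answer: 904/1089 ≈ 0.83012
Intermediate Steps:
904/Q(-30, -3) = 904/((-30 - 3)**2) = 904/((-33)**2) = 904/1089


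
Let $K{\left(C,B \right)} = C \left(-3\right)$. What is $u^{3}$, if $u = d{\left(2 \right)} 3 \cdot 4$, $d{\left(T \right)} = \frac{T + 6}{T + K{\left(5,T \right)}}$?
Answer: $- \frac{884736}{2197} \approx -402.7$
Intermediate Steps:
$K{\left(C,B \right)} = - 3 C$
$d{\left(T \right)} = \frac{6 + T}{-15 + T}$ ($d{\left(T \right)} = \frac{T + 6}{T - 15} = \frac{6 + T}{T - 15} = \frac{6 + T}{-15 + T}$)
$u = - \frac{96}{13}$ ($u = \frac{6 + 2}{-15 + 2} \cdot 3 \cdot 4 = \frac{1}{-13} \cdot 8 \cdot 3 \cdot 4 = \left(- \frac{1}{13}\right) 8 \cdot 3 \cdot 4 = \left(- \frac{8}{13}\right) 3 \cdot 4 = \left(- \frac{24}{13}\right) 4 = - \frac{96}{13} \approx -7.3846$)
$u^{3} = \left(- \frac{96}{13}\right)^{3} = - \frac{884736}{2197}$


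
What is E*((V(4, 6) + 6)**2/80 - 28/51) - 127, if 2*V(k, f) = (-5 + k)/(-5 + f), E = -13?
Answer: -2036383/16320 ≈ -124.78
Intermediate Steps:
V(k, f) = (-5 + k)/(2*(-5 + f)) (V(k, f) = ((-5 + k)/(-5 + f))/2 = (-5 + k)/(2*(-5 + f)))
E*((V(4, 6) + 6)**2/80 - 28/51) - 127 = -13*(((-5 + 4)/(2*(-5 + 6)) + 6)**2/80 - 28/51) - 127 = -13*(((1/2)*(-1)/1 + 6)**2*(1/80) - 28*1/51) - 127 = -13*(((1/2)*1*(-1) + 6)**2*(1/80) - 28/51) - 127 = -13*((-1/2 + 6)**2*(1/80) - 28/51) - 127 = -13*((11/2)**2*(1/80) - 28/51) - 127 = -13*((121/4)*(1/80) - 28/51) - 127 = -13*(121/320 - 28/51) - 127 = -13*(-2789/16320) - 127 = 36257/16320 - 127 = -2036383/16320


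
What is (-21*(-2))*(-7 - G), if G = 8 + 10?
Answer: -1050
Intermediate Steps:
G = 18
(-21*(-2))*(-7 - G) = (-21*(-2))*(-7 - 1*18) = 42*(-7 - 18) = 42*(-25) = -1050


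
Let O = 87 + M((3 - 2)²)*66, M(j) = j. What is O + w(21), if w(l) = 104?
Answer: 257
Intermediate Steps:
O = 153 (O = 87 + (3 - 2)²*66 = 87 + 1²*66 = 87 + 1*66 = 87 + 66 = 153)
O + w(21) = 153 + 104 = 257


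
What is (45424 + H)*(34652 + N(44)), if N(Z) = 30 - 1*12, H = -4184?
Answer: 1429790800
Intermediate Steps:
N(Z) = 18 (N(Z) = 30 - 12 = 18)
(45424 + H)*(34652 + N(44)) = (45424 - 4184)*(34652 + 18) = 41240*34670 = 1429790800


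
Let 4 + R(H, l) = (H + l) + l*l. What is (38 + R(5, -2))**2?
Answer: 1681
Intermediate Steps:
R(H, l) = -4 + H + l + l**2 (R(H, l) = -4 + ((H + l) + l*l) = -4 + ((H + l) + l**2) = -4 + (H + l + l**2) = -4 + H + l + l**2)
(38 + R(5, -2))**2 = (38 + (-4 + 5 - 2 + (-2)**2))**2 = (38 + (-4 + 5 - 2 + 4))**2 = (38 + 3)**2 = 41**2 = 1681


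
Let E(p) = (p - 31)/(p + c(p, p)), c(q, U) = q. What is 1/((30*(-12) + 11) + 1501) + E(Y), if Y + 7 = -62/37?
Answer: 281963/123264 ≈ 2.2875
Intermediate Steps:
Y = -321/37 (Y = -7 - 62/37 = -321/37 ≈ -8.6757)
E(p) = (-31 + p)/(2*p) (E(p) = (p - 31)/(p + p) = (-31 + p)/((2*p)) = (-31 + p)*(1/(2*p)) = (-31 + p)/(2*p))
1/((30*(-12) + 11) + 1501) + E(Y) = 1/((30*(-12) + 11) + 1501) + (-31 - 321/37)/(2*(-321/37)) = 1/((-360 + 11) + 1501) + (1/2)*(-37/321)*(-1468/37) = 1/(-349 + 1501) + 734/321 = 1/1152 + 734/321 = 281963/123264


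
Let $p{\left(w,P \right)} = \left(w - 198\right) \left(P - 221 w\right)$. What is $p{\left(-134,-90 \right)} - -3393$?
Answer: $-9798575$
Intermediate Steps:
$p{\left(w,P \right)} = \left(-198 + w\right) \left(P - 221 w\right)$
$p{\left(-134,-90 \right)} - -3393 = \left(- 221 \left(-134\right)^{2} - -17820 + 43758 \left(-134\right) - -12060\right) - -3393 = \left(\left(-221\right) 17956 + 17820 - 5863572 + 12060\right) + 3393 = \left(-3968276 + 17820 - 5863572 + 12060\right) + 3393 = -9801968 + 3393 = -9798575$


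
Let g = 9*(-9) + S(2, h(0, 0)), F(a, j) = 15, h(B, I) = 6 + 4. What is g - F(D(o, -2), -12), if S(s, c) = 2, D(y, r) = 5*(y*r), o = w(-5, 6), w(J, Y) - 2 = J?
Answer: -94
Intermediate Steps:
w(J, Y) = 2 + J
o = -3 (o = 2 - 5 = -3)
D(y, r) = 5*r*y (D(y, r) = 5*(r*y) = 5*r*y)
h(B, I) = 10
g = -79 (g = 9*(-9) + 2 = -81 + 2 = -79)
g - F(D(o, -2), -12) = -79 - 1*15 = -79 - 15 = -94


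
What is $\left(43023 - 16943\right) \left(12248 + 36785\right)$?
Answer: $1278780640$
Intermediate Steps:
$\left(43023 - 16943\right) \left(12248 + 36785\right) = 26080 \cdot 49033 = 1278780640$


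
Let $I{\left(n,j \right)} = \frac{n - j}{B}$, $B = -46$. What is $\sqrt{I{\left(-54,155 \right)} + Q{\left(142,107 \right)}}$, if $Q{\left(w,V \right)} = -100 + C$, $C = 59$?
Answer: $\frac{i \sqrt{77142}}{46} \approx 6.0379 i$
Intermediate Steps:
$Q{\left(w,V \right)} = -41$ ($Q{\left(w,V \right)} = -100 + 59 = -41$)
$I{\left(n,j \right)} = - \frac{n}{46} + \frac{j}{46}$ ($I{\left(n,j \right)} = \frac{n - j}{-46} = \left(n - j\right) \left(- \frac{1}{46}\right) = - \frac{n}{46} + \frac{j}{46}$)
$\sqrt{I{\left(-54,155 \right)} + Q{\left(142,107 \right)}} = \sqrt{\left(\left(- \frac{1}{46}\right) \left(-54\right) + \frac{1}{46} \cdot 155\right) - 41} = \sqrt{\left(\frac{27}{23} + \frac{155}{46}\right) - 41} = \sqrt{\frac{209}{46} - 41} = \sqrt{- \frac{1677}{46}} = \frac{i \sqrt{77142}}{46}$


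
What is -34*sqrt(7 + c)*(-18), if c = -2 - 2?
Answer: 612*sqrt(3) ≈ 1060.0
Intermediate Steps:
c = -4
-34*sqrt(7 + c)*(-18) = -34*sqrt(7 - 4)*(-18) = -34*sqrt(3)*(-18) = 612*sqrt(3)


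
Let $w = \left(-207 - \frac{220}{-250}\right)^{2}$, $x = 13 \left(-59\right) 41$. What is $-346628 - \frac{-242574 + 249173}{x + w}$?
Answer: $- \frac{2391402481727}{6899034} \approx -3.4663 \cdot 10^{5}$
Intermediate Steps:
$x = -31447$ ($x = \left(-767\right) 41 = -31447$)
$w = \frac{26553409}{625}$ ($w = \left(-207 - - \frac{22}{25}\right)^{2} = \left(-207 + \frac{22}{25}\right)^{2} = \left(- \frac{5153}{25}\right)^{2} = \frac{26553409}{625} \approx 42485.0$)
$-346628 - \frac{-242574 + 249173}{x + w} = -346628 - \frac{-242574 + 249173}{-31447 + \frac{26553409}{625}} = -346628 - \frac{6599}{\frac{6899034}{625}} = -346628 - 6599 \cdot \frac{625}{6899034} = -346628 - \frac{4124375}{6899034} = - \frac{2391402481727}{6899034}$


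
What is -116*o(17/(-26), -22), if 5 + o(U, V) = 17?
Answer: -1392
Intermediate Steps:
o(U, V) = 12 (o(U, V) = -5 + 17 = 12)
-116*o(17/(-26), -22) = -116*12 = -1392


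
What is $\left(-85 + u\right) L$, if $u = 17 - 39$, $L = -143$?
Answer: $15301$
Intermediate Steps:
$u = -22$ ($u = 17 - 39 = -22$)
$\left(-85 + u\right) L = \left(-85 - 22\right) \left(-143\right) = \left(-107\right) \left(-143\right) = 15301$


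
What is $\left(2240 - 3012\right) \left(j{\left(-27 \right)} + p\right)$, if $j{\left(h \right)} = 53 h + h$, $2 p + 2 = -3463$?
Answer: $2463066$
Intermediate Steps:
$p = - \frac{3465}{2}$ ($p = -1 + \frac{1}{2} \left(-3463\right) = -1 - \frac{3463}{2} = - \frac{3465}{2} \approx -1732.5$)
$j{\left(h \right)} = 54 h$
$\left(2240 - 3012\right) \left(j{\left(-27 \right)} + p\right) = \left(2240 - 3012\right) \left(54 \left(-27\right) - \frac{3465}{2}\right) = - 772 \left(-1458 - \frac{3465}{2}\right) = \left(-772\right) \left(- \frac{6381}{2}\right) = 2463066$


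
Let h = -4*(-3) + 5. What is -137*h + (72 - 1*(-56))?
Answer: -2201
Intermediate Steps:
h = 17 (h = 12 + 5 = 17)
-137*h + (72 - 1*(-56)) = -137*17 + (72 - 1*(-56)) = -2329 + (72 + 56) = -2329 + 128 = -2201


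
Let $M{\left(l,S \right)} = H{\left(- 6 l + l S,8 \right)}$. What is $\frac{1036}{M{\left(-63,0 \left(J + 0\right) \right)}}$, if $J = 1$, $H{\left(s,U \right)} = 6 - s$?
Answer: $- \frac{259}{93} \approx -2.7849$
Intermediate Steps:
$M{\left(l,S \right)} = 6 + 6 l - S l$ ($M{\left(l,S \right)} = 6 - \left(- 6 l + l S\right) = 6 - \left(- 6 l + S l\right) = 6 + 6 l - S l$)
$\frac{1036}{M{\left(-63,0 \left(J + 0\right) \right)}} = \frac{1036}{6 - - 63 \left(-6 + 0 \left(1 + 0\right)\right)} = \frac{1036}{6 - - 63 \left(-6 + 0 \cdot 1\right)} = \frac{1036}{6 - - 63 \left(-6 + 0\right)} = \frac{1036}{6 - \left(-63\right) \left(-6\right)} = \frac{1036}{6 - 378} = \frac{1036}{-372} = 1036 \left(- \frac{1}{372}\right) = - \frac{259}{93}$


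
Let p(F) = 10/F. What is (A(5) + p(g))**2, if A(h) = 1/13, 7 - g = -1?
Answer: 4761/2704 ≈ 1.7607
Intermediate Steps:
g = 8 (g = 7 - 1*(-1) = 7 + 1 = 8)
A(h) = 1/13
(A(5) + p(g))**2 = (1/13 + 10/8)**2 = (1/13 + 10*(1/8))**2 = (1/13 + 5/4)**2 = (69/52)**2 = 4761/2704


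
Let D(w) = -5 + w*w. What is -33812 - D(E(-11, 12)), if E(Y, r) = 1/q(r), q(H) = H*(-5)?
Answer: -121705201/3600 ≈ -33807.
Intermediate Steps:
q(H) = -5*H
E(Y, r) = -1/(5*r) (E(Y, r) = 1/(-5*r) = -1/(5*r))
D(w) = -5 + w²
-33812 - D(E(-11, 12)) = -33812 - (-5 + (-⅕/12)²) = -33812 - (-5 + (-⅕*1/12)²) = -33812 - (-5 + (-1/60)²) = -33812 - (-5 + 1/3600) = -33812 - 1*(-17999/3600) = -33812 + 17999/3600 = -121705201/3600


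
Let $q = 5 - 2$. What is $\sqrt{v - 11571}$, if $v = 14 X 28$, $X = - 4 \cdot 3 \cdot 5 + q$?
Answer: $i \sqrt{33915} \approx 184.16 i$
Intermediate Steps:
$q = 3$
$X = -57$ ($X = - 4 \cdot 3 \cdot 5 + 3 = \left(-4\right) 15 + 3 = -60 + 3 = -57$)
$v = -22344$ ($v = 14 \left(-57\right) 28 = \left(-798\right) 28 = -22344$)
$\sqrt{v - 11571} = \sqrt{-22344 - 11571} = \sqrt{-33915} = i \sqrt{33915}$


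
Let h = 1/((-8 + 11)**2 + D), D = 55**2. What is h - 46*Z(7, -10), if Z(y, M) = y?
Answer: -976947/3034 ≈ -322.00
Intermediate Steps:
D = 3025
h = 1/3034 (h = 1/((-8 + 11)**2 + 3025) = 1/(3**2 + 3025) = 1/(9 + 3025) = 1/3034 ≈ 0.00032960)
h - 46*Z(7, -10) = 1/3034 - 46*7 = 1/3034 - 322 = -976947/3034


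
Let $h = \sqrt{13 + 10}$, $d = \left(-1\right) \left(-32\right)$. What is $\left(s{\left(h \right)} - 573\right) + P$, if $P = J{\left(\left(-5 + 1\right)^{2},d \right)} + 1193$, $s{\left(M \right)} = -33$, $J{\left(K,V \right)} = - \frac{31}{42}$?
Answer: $\frac{24623}{42} \approx 586.26$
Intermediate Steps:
$d = 32$
$J{\left(K,V \right)} = - \frac{31}{42}$ ($J{\left(K,V \right)} = \left(-31\right) \frac{1}{42} = - \frac{31}{42}$)
$h = \sqrt{23} \approx 4.7958$
$P = \frac{50075}{42}$ ($P = - \frac{31}{42} + 1193 = \frac{50075}{42} \approx 1192.3$)
$\left(s{\left(h \right)} - 573\right) + P = \left(-33 - 573\right) + \frac{50075}{42} = -606 + \frac{50075}{42} = \frac{24623}{42}$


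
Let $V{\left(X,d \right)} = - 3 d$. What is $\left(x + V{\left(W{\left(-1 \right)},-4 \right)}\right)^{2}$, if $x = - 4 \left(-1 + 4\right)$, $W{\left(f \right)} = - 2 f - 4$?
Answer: $0$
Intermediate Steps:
$W{\left(f \right)} = -4 - 2 f$
$x = -12$ ($x = \left(-4\right) 3 = -12$)
$\left(x + V{\left(W{\left(-1 \right)},-4 \right)}\right)^{2} = \left(-12 - -12\right)^{2} = \left(-12 + 12\right)^{2} = 0^{2} = 0$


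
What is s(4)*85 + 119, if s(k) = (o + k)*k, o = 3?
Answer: 2499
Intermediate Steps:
s(k) = k*(3 + k) (s(k) = (3 + k)*k = k*(3 + k))
s(4)*85 + 119 = (4*(3 + 4))*85 + 119 = (4*7)*85 + 119 = 28*85 + 119 = 2380 + 119 = 2499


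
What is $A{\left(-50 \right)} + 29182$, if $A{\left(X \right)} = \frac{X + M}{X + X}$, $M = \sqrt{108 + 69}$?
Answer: $\frac{58365}{2} - \frac{\sqrt{177}}{100} \approx 29182.0$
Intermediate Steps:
$M = \sqrt{177} \approx 13.304$
$A{\left(X \right)} = \frac{X + \sqrt{177}}{2 X}$ ($A{\left(X \right)} = \frac{X + \sqrt{177}}{X + X} = \frac{X + \sqrt{177}}{2 X}$)
$A{\left(-50 \right)} + 29182 = \frac{-50 + \sqrt{177}}{2 \left(-50\right)} + 29182 = \frac{1}{2} \left(- \frac{1}{50}\right) \left(-50 + \sqrt{177}\right) + 29182 = \left(\frac{1}{2} - \frac{\sqrt{177}}{100}\right) + 29182 = \frac{58365}{2} - \frac{\sqrt{177}}{100}$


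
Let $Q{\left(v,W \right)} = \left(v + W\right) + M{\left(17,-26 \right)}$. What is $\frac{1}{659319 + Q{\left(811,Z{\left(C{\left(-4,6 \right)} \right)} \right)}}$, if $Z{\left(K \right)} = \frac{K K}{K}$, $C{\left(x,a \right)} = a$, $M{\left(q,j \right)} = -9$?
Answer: $\frac{1}{660127} \approx 1.5149 \cdot 10^{-6}$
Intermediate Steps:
$Z{\left(K \right)} = K$ ($Z{\left(K \right)} = \frac{K^{2}}{K} = K$)
$Q{\left(v,W \right)} = -9 + W + v$ ($Q{\left(v,W \right)} = \left(v + W\right) - 9 = \left(W + v\right) - 9 = -9 + W + v$)
$\frac{1}{659319 + Q{\left(811,Z{\left(C{\left(-4,6 \right)} \right)} \right)}} = \frac{1}{659319 + \left(-9 + 6 + 811\right)} = \frac{1}{659319 + 808} = \frac{1}{660127}$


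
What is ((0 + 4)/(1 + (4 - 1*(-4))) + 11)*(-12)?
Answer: -412/3 ≈ -137.33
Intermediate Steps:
((0 + 4)/(1 + (4 - 1*(-4))) + 11)*(-12) = (4/(1 + (4 + 4)) + 11)*(-12) = (4/(1 + 8) + 11)*(-12) = (4/9 + 11)*(-12) = (103/9)*(-12) = -412/3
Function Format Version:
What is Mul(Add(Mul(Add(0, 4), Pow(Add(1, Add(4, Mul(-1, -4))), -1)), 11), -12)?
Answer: Rational(-412, 3) ≈ -137.33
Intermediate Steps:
Mul(Add(Mul(Add(0, 4), Pow(Add(1, Add(4, Mul(-1, -4))), -1)), 11), -12) = Mul(Add(Mul(4, Pow(Add(1, Add(4, 4)), -1)), 11), -12) = Mul(Add(Mul(4, Pow(Add(1, 8), -1)), 11), -12) = Mul(Add(Mul(4, Pow(9, -1)), 11), -12) = Mul(Add(Mul(4, Rational(1, 9)), 11), -12) = Mul(Add(Rational(4, 9), 11), -12) = Mul(Rational(103, 9), -12) = Rational(-412, 3)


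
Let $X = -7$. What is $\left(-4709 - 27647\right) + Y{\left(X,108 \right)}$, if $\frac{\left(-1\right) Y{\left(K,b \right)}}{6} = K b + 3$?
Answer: $-27838$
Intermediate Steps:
$Y{\left(K,b \right)} = -18 - 6 K b$ ($Y{\left(K,b \right)} = - 6 \left(K b + 3\right) = - 6 \left(3 + K b\right) = -18 - 6 K b$)
$\left(-4709 - 27647\right) + Y{\left(X,108 \right)} = \left(-4709 - 27647\right) - \left(18 - 4536\right) = -32356 + \left(-18 + 4536\right) = -32356 + 4518 = -27838$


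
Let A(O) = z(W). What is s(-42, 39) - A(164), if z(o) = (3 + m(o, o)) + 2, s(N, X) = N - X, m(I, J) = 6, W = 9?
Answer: -92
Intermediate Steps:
z(o) = 11 (z(o) = (3 + 6) + 2 = 9 + 2 = 11)
A(O) = 11
s(-42, 39) - A(164) = (-42 - 1*39) - 1*11 = (-42 - 39) - 11 = -81 - 11 = -92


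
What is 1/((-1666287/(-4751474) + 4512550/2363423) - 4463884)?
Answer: -1604248990786/7161177776356484381 ≈ -2.2402e-7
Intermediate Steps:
1/((-1666287/(-4751474) + 4512550/2363423) - 4463884) = 1/((-1666287*(-1/4751474) + 4512550*(1/2363423)) - 4463884) = 1/((238041/678782 + 4512550/2363423) - 4463884) = 1/(3625629288443/1604248990786 - 4463884) = 1/(-7161177776356484381/1604248990786) = -1604248990786/7161177776356484381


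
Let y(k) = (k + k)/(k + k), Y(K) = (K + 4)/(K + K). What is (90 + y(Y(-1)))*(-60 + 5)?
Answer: -5005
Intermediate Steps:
Y(K) = (4 + K)/(2*K) (Y(K) = (4 + K)/((2*K)) = (4 + K)*(1/(2*K)) = (4 + K)/(2*K))
y(k) = 1 (y(k) = (2*k)/((2*k)) = (2*k)*(1/(2*k)) = 1)
(90 + y(Y(-1)))*(-60 + 5) = (90 + 1)*(-60 + 5) = 91*(-55) = -5005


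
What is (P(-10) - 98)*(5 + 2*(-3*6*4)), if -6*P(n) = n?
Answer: 40171/3 ≈ 13390.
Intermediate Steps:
P(n) = -n/6
(P(-10) - 98)*(5 + 2*(-3*6*4)) = (-1/6*(-10) - 98)*(5 + 2*(-3*6*4)) = (5/3 - 98)*(5 + 2*(-18*4)) = -289*(5 + 2*(-72))/3 = -289*(5 - 144)/3 = -289/3*(-139) = 40171/3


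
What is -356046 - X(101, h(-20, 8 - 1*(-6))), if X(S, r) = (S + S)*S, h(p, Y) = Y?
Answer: -376448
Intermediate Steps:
X(S, r) = 2*S**2 (X(S, r) = (2*S)*S = 2*S**2)
-356046 - X(101, h(-20, 8 - 1*(-6))) = -356046 - 2*101**2 = -356046 - 2*10201 = -356046 - 1*20402 = -356046 - 20402 = -376448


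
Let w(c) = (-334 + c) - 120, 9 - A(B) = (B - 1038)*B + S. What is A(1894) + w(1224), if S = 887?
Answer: -1621372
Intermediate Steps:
A(B) = -878 - B*(-1038 + B) (A(B) = 9 - ((B - 1038)*B + 887) = 9 - ((-1038 + B)*B + 887) = 9 - (B*(-1038 + B) + 887) = 9 - (887 + B*(-1038 + B)) = 9 + (-887 - B*(-1038 + B)) = -878 - B*(-1038 + B))
w(c) = -454 + c
A(1894) + w(1224) = (-878 - 1*1894² + 1038*1894) + (-454 + 1224) = (-878 - 1*3587236 + 1965972) + 770 = (-878 - 3587236 + 1965972) + 770 = -1622142 + 770 = -1621372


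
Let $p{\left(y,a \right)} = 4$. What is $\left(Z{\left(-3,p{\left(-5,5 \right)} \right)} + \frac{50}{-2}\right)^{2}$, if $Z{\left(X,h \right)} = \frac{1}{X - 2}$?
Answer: $\frac{15876}{25} \approx 635.04$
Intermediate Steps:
$Z{\left(X,h \right)} = \frac{1}{-2 + X}$
$\left(Z{\left(-3,p{\left(-5,5 \right)} \right)} + \frac{50}{-2}\right)^{2} = \left(\frac{1}{-2 - 3} + \frac{50}{-2}\right)^{2} = \left(\frac{1}{-5} + 50 \left(- \frac{1}{2}\right)\right)^{2} = \left(- \frac{1}{5} - 25\right)^{2} = \left(- \frac{126}{5}\right)^{2} = \frac{15876}{25}$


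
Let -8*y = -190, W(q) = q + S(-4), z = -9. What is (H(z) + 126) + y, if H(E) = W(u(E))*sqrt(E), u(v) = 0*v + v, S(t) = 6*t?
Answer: 599/4 - 99*I ≈ 149.75 - 99.0*I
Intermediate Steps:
u(v) = v (u(v) = 0 + v = v)
W(q) = -24 + q (W(q) = q + 6*(-4) = q - 24 = -24 + q)
y = 95/4 (y = -1/8*(-190) = 95/4 ≈ 23.750)
H(E) = sqrt(E)*(-24 + E) (H(E) = (-24 + E)*sqrt(E) = sqrt(E)*(-24 + E))
(H(z) + 126) + y = (sqrt(-9)*(-24 - 9) + 126) + 95/4 = ((3*I)*(-33) + 126) + 95/4 = (-99*I + 126) + 95/4 = (126 - 99*I) + 95/4 = 599/4 - 99*I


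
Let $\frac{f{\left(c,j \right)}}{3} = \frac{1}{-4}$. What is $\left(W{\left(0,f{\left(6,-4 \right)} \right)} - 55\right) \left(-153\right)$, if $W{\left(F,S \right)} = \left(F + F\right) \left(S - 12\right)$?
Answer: $8415$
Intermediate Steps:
$f{\left(c,j \right)} = - \frac{3}{4}$ ($f{\left(c,j \right)} = \frac{3}{-4} = 3 \left(- \frac{1}{4}\right) = - \frac{3}{4}$)
$W{\left(F,S \right)} = 2 F \left(-12 + S\right)$
$\left(W{\left(0,f{\left(6,-4 \right)} \right)} - 55\right) \left(-153\right) = \left(2 \cdot 0 \left(-12 - \frac{3}{4}\right) - 55\right) \left(-153\right) = \left(2 \cdot 0 \left(- \frac{51}{4}\right) - 55\right) \left(-153\right) = \left(0 - 55\right) \left(-153\right) = \left(-55\right) \left(-153\right) = 8415$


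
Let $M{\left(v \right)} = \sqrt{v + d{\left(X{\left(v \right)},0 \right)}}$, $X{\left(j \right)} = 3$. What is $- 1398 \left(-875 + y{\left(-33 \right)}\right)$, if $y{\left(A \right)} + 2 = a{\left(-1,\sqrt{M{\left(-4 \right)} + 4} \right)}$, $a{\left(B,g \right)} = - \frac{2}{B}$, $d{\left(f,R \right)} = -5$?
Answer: $1223250$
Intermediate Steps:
$M{\left(v \right)} = \sqrt{-5 + v}$ ($M{\left(v \right)} = \sqrt{v - 5} = \sqrt{-5 + v}$)
$y{\left(A \right)} = 0$ ($y{\left(A \right)} = -2 - \frac{2}{-1} = -2 - -2 = -2 + 2 = 0$)
$- 1398 \left(-875 + y{\left(-33 \right)}\right) = - 1398 \left(-875 + 0\right) = \left(-1398\right) \left(-875\right) = 1223250$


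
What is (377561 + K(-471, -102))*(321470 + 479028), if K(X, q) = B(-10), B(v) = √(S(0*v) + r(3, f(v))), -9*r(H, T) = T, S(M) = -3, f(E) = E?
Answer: 302236825378 + 800498*I*√17/3 ≈ 3.0224e+11 + 1.1002e+6*I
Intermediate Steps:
r(H, T) = -T/9
B(v) = √(-3 - v/9)
K(X, q) = I*√17/3 (K(X, q) = √(-27 - 1*(-10))/3 = √(-27 + 10)/3 = √(-17)/3 = (I*√17)/3 = I*√17/3)
(377561 + K(-471, -102))*(321470 + 479028) = (377561 + I*√17/3)*(321470 + 479028) = (377561 + I*√17/3)*800498 = 302236825378 + 800498*I*√17/3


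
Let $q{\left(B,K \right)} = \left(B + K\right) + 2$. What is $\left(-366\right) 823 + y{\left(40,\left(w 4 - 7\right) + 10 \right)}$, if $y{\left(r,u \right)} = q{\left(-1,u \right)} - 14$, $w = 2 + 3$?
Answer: $-301208$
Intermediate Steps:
$q{\left(B,K \right)} = 2 + B + K$
$w = 5$
$y{\left(r,u \right)} = -13 + u$ ($y{\left(r,u \right)} = \left(2 - 1 + u\right) - 14 = \left(1 + u\right) - 14 = -13 + u$)
$\left(-366\right) 823 + y{\left(40,\left(w 4 - 7\right) + 10 \right)} = \left(-366\right) 823 + \left(-13 + \left(\left(5 \cdot 4 - 7\right) + 10\right)\right) = -301218 + \left(-13 + \left(\left(20 - 7\right) + 10\right)\right) = -301218 + \left(-13 + \left(13 + 10\right)\right) = -301218 + \left(-13 + 23\right) = -301218 + 10 = -301208$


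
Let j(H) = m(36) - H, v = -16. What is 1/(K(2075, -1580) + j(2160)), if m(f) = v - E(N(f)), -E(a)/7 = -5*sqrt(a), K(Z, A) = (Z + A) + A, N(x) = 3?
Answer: -1087/3543482 + 35*sqrt(3)/10630446 ≈ -0.00030106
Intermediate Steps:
K(Z, A) = Z + 2*A (K(Z, A) = (A + Z) + A = Z + 2*A)
E(a) = 35*sqrt(a) (E(a) = -(-35)*sqrt(a) = 35*sqrt(a))
m(f) = -16 - 35*sqrt(3)
j(H) = -16 - H - 35*sqrt(3) (j(H) = (-16 - 35*sqrt(3)) - H = -16 - H - 35*sqrt(3))
1/(K(2075, -1580) + j(2160)) = 1/((2075 + 2*(-1580)) + (-16 - 1*2160 - 35*sqrt(3))) = 1/((2075 - 3160) + (-16 - 2160 - 35*sqrt(3))) = 1/(-1085 + (-2176 - 35*sqrt(3))) = 1/(-3261 - 35*sqrt(3))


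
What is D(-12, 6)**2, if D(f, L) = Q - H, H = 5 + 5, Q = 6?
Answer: 16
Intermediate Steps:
H = 10
D(f, L) = -4 (D(f, L) = 6 - 1*10 = 6 - 10 = -4)
D(-12, 6)**2 = (-4)**2 = 16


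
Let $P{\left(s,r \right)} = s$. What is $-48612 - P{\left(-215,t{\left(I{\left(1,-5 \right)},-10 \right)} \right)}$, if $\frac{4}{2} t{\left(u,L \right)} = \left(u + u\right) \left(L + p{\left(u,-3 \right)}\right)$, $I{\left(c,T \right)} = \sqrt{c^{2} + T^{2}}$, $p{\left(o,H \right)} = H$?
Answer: $-48397$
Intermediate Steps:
$I{\left(c,T \right)} = \sqrt{T^{2} + c^{2}}$
$t{\left(u,L \right)} = u \left(-3 + L\right)$ ($t{\left(u,L \right)} = \frac{\left(u + u\right) \left(L - 3\right)}{2} = \frac{2 u \left(-3 + L\right)}{2} = u \left(-3 + L\right)$)
$-48612 - P{\left(-215,t{\left(I{\left(1,-5 \right)},-10 \right)} \right)} = -48612 - -215 = -48612 + 215 = -48397$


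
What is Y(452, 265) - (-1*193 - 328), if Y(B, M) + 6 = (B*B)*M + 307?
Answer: 54141382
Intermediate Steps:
Y(B, M) = 301 + M*B² (Y(B, M) = -6 + ((B*B)*M + 307) = -6 + (B²*M + 307) = -6 + (M*B² + 307) = -6 + (307 + M*B²) = 301 + M*B²)
Y(452, 265) - (-1*193 - 328) = (301 + 265*452²) - (-1*193 - 328) = (301 + 265*204304) - (-193 - 328) = (301 + 54140560) - 1*(-521) = 54140861 + 521 = 54141382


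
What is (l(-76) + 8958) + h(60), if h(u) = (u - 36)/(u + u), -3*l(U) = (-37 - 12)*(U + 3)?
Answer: 116488/15 ≈ 7765.9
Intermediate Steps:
l(U) = 49 + 49*U/3 (l(U) = -(-37 - 12)*(U + 3)/3 = -(-49)*(3 + U)/3 = -(-147 - 49*U)/3 = 49 + 49*U/3)
h(u) = (-36 + u)/(2*u) (h(u) = (-36 + u)/((2*u)) = (-36 + u)*(1/(2*u)) = (-36 + u)/(2*u))
(l(-76) + 8958) + h(60) = ((49 + (49/3)*(-76)) + 8958) + (1/2)*(-36 + 60)/60 = ((49 - 3724/3) + 8958) + (1/2)*(1/60)*24 = (-3577/3 + 8958) + 1/5 = 23297/3 + 1/5 = 116488/15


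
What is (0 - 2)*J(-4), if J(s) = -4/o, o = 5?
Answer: 8/5 ≈ 1.6000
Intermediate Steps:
J(s) = -⅘ (J(s) = -4/5 = -4*⅕ = -⅘)
(0 - 2)*J(-4) = (0 - 2)*(-⅘) = -2*(-⅘) = 8/5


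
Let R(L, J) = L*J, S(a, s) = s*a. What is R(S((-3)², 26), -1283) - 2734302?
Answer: -3034524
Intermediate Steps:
S(a, s) = a*s
R(L, J) = J*L
R(S((-3)², 26), -1283) - 2734302 = -1283*(-3)²*26 - 2734302 = -11547*26 - 2734302 = -1283*234 - 2734302 = -300222 - 2734302 = -3034524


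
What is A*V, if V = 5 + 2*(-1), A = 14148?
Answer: 42444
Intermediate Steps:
V = 3 (V = 5 - 2 = 3)
A*V = 14148*3 = 42444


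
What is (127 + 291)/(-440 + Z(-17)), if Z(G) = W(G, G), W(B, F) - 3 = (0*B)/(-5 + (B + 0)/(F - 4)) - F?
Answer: -209/210 ≈ -0.99524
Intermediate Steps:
W(B, F) = 3 - F (W(B, F) = 3 + ((0*B)/(-5 + (B + 0)/(F - 4)) - F) = 3 + (0/(-5 + B/(-4 + F)) - F) = 3 + (0 - F) = 3 - F)
Z(G) = 3 - G
(127 + 291)/(-440 + Z(-17)) = (127 + 291)/(-440 + (3 - 1*(-17))) = 418/(-440 + (3 + 17)) = 418/(-440 + 20) = 418/(-420) = 418*(-1/420) = -209/210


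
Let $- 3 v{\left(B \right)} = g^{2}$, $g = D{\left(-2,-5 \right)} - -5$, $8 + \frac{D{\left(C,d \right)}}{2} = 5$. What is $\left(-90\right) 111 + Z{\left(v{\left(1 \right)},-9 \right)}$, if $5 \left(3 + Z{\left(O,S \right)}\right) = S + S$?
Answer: $- \frac{49983}{5} \approx -9996.6$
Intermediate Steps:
$D{\left(C,d \right)} = -6$ ($D{\left(C,d \right)} = -16 + 2 \cdot 5 = -16 + 10 = -6$)
$g = -1$ ($g = -6 - -5 = -6 + 5 = -1$)
$v{\left(B \right)} = - \frac{1}{3}$ ($v{\left(B \right)} = - \frac{\left(-1\right)^{2}}{3} = \left(- \frac{1}{3}\right) 1 = - \frac{1}{3}$)
$Z{\left(O,S \right)} = -3 + \frac{2 S}{5}$ ($Z{\left(O,S \right)} = -3 + \frac{S + S}{5} = -3 + \frac{2 S}{5}$)
$\left(-90\right) 111 + Z{\left(v{\left(1 \right)},-9 \right)} = \left(-90\right) 111 + \left(-3 + \frac{2}{5} \left(-9\right)\right) = -9990 - \frac{33}{5} = - \frac{49983}{5}$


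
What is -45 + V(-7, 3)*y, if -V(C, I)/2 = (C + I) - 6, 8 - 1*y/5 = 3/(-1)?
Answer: 1055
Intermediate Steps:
y = 55 (y = 40 - 15/(-1) = 40 - 15*(-1) = 40 - 5*(-3) = 40 + 15 = 55)
V(C, I) = 12 - 2*C - 2*I (V(C, I) = -2*((C + I) - 6) = -2*(-6 + C + I) = 12 - 2*C - 2*I)
-45 + V(-7, 3)*y = -45 + (12 - 2*(-7) - 2*3)*55 = -45 + (12 + 14 - 6)*55 = -45 + 20*55 = -45 + 1100 = 1055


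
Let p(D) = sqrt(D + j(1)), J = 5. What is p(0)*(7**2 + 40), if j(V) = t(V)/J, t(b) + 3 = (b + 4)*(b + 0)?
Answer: 89*sqrt(10)/5 ≈ 56.289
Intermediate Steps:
t(b) = -3 + b*(4 + b) (t(b) = -3 + (b + 4)*(b + 0) = -3 + (4 + b)*b = -3 + b*(4 + b))
j(V) = -3/5 + V**2/5 + 4*V/5 (j(V) = (-3 + V**2 + 4*V)/5 = (-3 + V**2 + 4*V)*(1/5) = -3/5 + V**2/5 + 4*V/5)
p(D) = sqrt(2/5 + D) (p(D) = sqrt(D + (-3/5 + (1/5)*1**2 + (4/5)*1)) = sqrt(D + (-3/5 + (1/5)*1 + 4/5)) = sqrt(D + (-3/5 + 1/5 + 4/5)) = sqrt(D + 2/5) = sqrt(2/5 + D))
p(0)*(7**2 + 40) = (sqrt(10 + 25*0)/5)*(7**2 + 40) = (sqrt(10 + 0)/5)*(49 + 40) = (sqrt(10)/5)*89 = 89*sqrt(10)/5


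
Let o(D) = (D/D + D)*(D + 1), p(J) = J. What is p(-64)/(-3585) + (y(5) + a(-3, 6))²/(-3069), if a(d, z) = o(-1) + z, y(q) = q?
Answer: -7193/333405 ≈ -0.021574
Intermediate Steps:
o(D) = (1 + D)² (o(D) = (1 + D)*(1 + D) = (1 + D)²)
a(d, z) = z (a(d, z) = (1 + (-1)² + 2*(-1)) + z = (1 + 1 - 2) + z = 0 + z = z)
p(-64)/(-3585) + (y(5) + a(-3, 6))²/(-3069) = -64/(-3585) + (5 + 6)²/(-3069) = -64*(-1/3585) + 11²*(-1/3069) = 64/3585 + 121*(-1/3069) = 64/3585 - 11/279 = -7193/333405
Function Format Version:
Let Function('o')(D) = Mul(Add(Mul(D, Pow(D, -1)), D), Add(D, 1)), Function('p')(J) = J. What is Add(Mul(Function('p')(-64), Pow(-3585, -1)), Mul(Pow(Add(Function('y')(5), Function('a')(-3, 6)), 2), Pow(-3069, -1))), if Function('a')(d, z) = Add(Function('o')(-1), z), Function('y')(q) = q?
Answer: Rational(-7193, 333405) ≈ -0.021574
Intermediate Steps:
Function('o')(D) = Pow(Add(1, D), 2) (Function('o')(D) = Mul(Add(1, D), Add(1, D)) = Pow(Add(1, D), 2))
Function('a')(d, z) = z (Function('a')(d, z) = Add(Add(1, Pow(-1, 2), Mul(2, -1)), z) = Add(Add(1, 1, -2), z) = Add(0, z) = z)
Add(Mul(Function('p')(-64), Pow(-3585, -1)), Mul(Pow(Add(Function('y')(5), Function('a')(-3, 6)), 2), Pow(-3069, -1))) = Add(Mul(-64, Pow(-3585, -1)), Mul(Pow(Add(5, 6), 2), Pow(-3069, -1))) = Add(Mul(-64, Rational(-1, 3585)), Mul(Pow(11, 2), Rational(-1, 3069))) = Add(Rational(64, 3585), Mul(121, Rational(-1, 3069))) = Add(Rational(64, 3585), Rational(-11, 279)) = Rational(-7193, 333405)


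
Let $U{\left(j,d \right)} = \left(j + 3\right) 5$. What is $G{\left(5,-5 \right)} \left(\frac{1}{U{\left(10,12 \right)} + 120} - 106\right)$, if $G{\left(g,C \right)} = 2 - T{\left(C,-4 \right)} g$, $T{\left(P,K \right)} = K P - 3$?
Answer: $\frac{1627547}{185} \approx 8797.5$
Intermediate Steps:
$T{\left(P,K \right)} = -3 + K P$
$U{\left(j,d \right)} = 15 + 5 j$ ($U{\left(j,d \right)} = \left(3 + j\right) 5 = 15 + 5 j$)
$G{\left(g,C \right)} = 2 - g \left(-3 - 4 C\right)$ ($G{\left(g,C \right)} = 2 - \left(-3 - 4 C\right) g = 2 - g \left(-3 - 4 C\right)$)
$G{\left(5,-5 \right)} \left(\frac{1}{U{\left(10,12 \right)} + 120} - 106\right) = \left(2 + 5 \left(3 + 4 \left(-5\right)\right)\right) \left(\frac{1}{\left(15 + 5 \cdot 10\right) + 120} - 106\right) = \left(2 + 5 \left(3 - 20\right)\right) \left(\frac{1}{\left(15 + 50\right) + 120} - 106\right) = \left(2 + 5 \left(-17\right)\right) \left(\frac{1}{65 + 120} - 106\right) = \left(2 - 85\right) \left(\frac{1}{185} - 106\right) = - 83 \left(\frac{1}{185} - 106\right) = \left(-83\right) \left(- \frac{19609}{185}\right) = \frac{1627547}{185}$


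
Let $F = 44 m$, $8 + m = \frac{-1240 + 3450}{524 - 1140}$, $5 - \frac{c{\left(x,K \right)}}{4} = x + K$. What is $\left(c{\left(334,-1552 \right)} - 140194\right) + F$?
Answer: $- \frac{950683}{7} \approx -1.3581 \cdot 10^{5}$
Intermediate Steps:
$c{\left(x,K \right)} = 20 - 4 K - 4 x$ ($c{\left(x,K \right)} = 20 - 4 \left(x + K\right) = 20 - 4 \left(K + x\right) = 20 - \left(4 K + 4 x\right) = 20 - 4 K - 4 x$)
$m = - \frac{3569}{308}$ ($m = -8 + \frac{-1240 + 3450}{524 - 1140} = -8 + \frac{2210}{-616} = -8 + 2210 \left(- \frac{1}{616}\right) = -8 - \frac{1105}{308} = - \frac{3569}{308} \approx -11.588$)
$F = - \frac{3569}{7}$ ($F = 44 \left(- \frac{3569}{308}\right) = - \frac{3569}{7} \approx -509.86$)
$\left(c{\left(334,-1552 \right)} - 140194\right) + F = \left(\left(20 - -6208 - 1336\right) - 140194\right) - \frac{3569}{7} = \left(\left(20 + 6208 - 1336\right) - 140194\right) - \frac{3569}{7} = \left(4892 - 140194\right) - \frac{3569}{7} = -135302 - \frac{3569}{7} = - \frac{950683}{7}$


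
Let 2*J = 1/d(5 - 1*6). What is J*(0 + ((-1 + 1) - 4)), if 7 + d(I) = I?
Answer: 1/4 ≈ 0.25000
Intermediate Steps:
d(I) = -7 + I
J = -1/16 (J = 1/(2*(-7 + (5 - 1*6))) = 1/(2*(-7 + (5 - 6))) = 1/(2*(-7 - 1)) = (1/2)/(-8) = (1/2)*(-1/8) = -1/16 ≈ -0.062500)
J*(0 + ((-1 + 1) - 4)) = -(0 + ((-1 + 1) - 4))/16 = -(0 + (0 - 4))/16 = -(0 - 4)/16 = -1/16*(-4) = 1/4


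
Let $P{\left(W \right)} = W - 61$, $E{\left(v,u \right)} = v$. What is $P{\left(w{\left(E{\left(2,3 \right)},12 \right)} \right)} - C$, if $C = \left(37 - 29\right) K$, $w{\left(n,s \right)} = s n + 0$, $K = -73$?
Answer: $547$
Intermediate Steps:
$w{\left(n,s \right)} = n s$ ($w{\left(n,s \right)} = n s + 0 = n s$)
$P{\left(W \right)} = -61 + W$
$C = -584$ ($C = \left(37 - 29\right) \left(-73\right) = 8 \left(-73\right) = -584$)
$P{\left(w{\left(E{\left(2,3 \right)},12 \right)} \right)} - C = \left(-61 + 2 \cdot 12\right) - -584 = \left(-61 + 24\right) + 584 = -37 + 584 = 547$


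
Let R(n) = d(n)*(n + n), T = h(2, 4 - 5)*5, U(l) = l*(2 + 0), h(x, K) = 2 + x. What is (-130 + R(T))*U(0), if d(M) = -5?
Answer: 0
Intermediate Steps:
U(l) = 2*l (U(l) = l*2 = 2*l)
T = 20 (T = (2 + 2)*5 = 4*5 = 20)
R(n) = -10*n (R(n) = -5*(n + n) = -10*n)
(-130 + R(T))*U(0) = (-130 - 10*20)*(2*0) = (-130 - 200)*0 = -330*0 = 0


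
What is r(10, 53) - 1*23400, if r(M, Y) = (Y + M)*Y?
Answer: -20061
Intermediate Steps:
r(M, Y) = Y*(M + Y) (r(M, Y) = (M + Y)*Y = Y*(M + Y))
r(10, 53) - 1*23400 = 53*(10 + 53) - 1*23400 = 53*63 - 23400 = 3339 - 23400 = -20061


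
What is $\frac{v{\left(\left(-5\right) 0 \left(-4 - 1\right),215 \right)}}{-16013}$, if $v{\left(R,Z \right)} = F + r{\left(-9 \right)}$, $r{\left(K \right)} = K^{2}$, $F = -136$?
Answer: $\frac{55}{16013} \approx 0.0034347$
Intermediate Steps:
$v{\left(R,Z \right)} = -55$ ($v{\left(R,Z \right)} = -136 + \left(-9\right)^{2} = -136 + 81 = -55$)
$\frac{v{\left(\left(-5\right) 0 \left(-4 - 1\right),215 \right)}}{-16013} = - \frac{55}{-16013} = \left(-55\right) \left(- \frac{1}{16013}\right) = \frac{55}{16013}$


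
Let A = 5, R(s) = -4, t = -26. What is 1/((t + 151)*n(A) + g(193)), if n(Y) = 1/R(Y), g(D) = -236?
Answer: -4/1069 ≈ -0.0037418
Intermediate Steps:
n(Y) = -¼ (n(Y) = 1/(-4) = -¼)
1/((t + 151)*n(A) + g(193)) = 1/((-26 + 151)*(-¼) - 236) = 1/(125*(-¼) - 236) = 1/(-125/4 - 236) = 1/(-1069/4) = -4/1069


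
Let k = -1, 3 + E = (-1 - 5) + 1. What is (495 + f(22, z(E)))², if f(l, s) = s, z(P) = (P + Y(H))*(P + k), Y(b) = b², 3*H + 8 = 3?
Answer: 293764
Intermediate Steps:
H = -5/3 (H = -8/3 + (⅓)*3 = -8/3 + 1 = -5/3 ≈ -1.6667)
E = -8 (E = -3 + ((-1 - 5) + 1) = -3 + (-6 + 1) = -3 - 5 = -8)
z(P) = (-1 + P)*(25/9 + P) (z(P) = (P + (-5/3)²)*(P - 1) = (P + 25/9)*(-1 + P) = (25/9 + P)*(-1 + P) = (-1 + P)*(25/9 + P))
(495 + f(22, z(E)))² = (495 + (-25/9 + (-8)² + (16/9)*(-8)))² = (495 + (-25/9 + 64 - 128/9))² = (495 + 47)² = 542² = 293764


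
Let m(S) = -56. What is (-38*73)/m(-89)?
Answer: 1387/28 ≈ 49.536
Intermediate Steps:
(-38*73)/m(-89) = -38*73/(-56) = -2774*(-1/56) = 1387/28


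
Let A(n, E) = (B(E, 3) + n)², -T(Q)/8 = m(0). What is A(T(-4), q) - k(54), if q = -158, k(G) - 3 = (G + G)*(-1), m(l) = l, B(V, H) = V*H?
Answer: 224781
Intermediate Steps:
B(V, H) = H*V
k(G) = 3 - 2*G (k(G) = 3 + (G + G)*(-1) = 3 + (2*G)*(-1) = 3 - 2*G)
T(Q) = 0 (T(Q) = -8*0 = 0)
A(n, E) = (n + 3*E)² (A(n, E) = (3*E + n)² = (n + 3*E)²)
A(T(-4), q) - k(54) = (0 + 3*(-158))² - (3 - 2*54) = (0 - 474)² - (3 - 108) = (-474)² - 1*(-105) = 224676 + 105 = 224781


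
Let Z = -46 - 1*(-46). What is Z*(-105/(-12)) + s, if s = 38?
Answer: 38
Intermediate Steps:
Z = 0 (Z = -46 + 46 = 0)
Z*(-105/(-12)) + s = 0*(-105/(-12)) + 38 = 0*(-105*(-1/12)) + 38 = 0*(35/4) + 38 = 0 + 38 = 38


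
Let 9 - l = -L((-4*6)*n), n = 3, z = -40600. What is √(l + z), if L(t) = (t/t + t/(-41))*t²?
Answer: I*√44215999/41 ≈ 162.18*I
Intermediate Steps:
L(t) = t²*(1 - t/41) (L(t) = (1 + t*(-1/41))*t² = (1 - t/41)*t² = t²*(1 - t/41))
l = 586161/41 (l = 9 - (-1)*(-4*6*3)²*(41 - (-4*6)*3)/41 = 9 - (-1)*(-24*3)²*(41 - (-24)*3)/41 = 9 - (-1)*(1/41)*(-72)²*(41 - 1*(-72)) = 9 - (-1)*(1/41)*5184*(41 + 72) = 9 - (-1)*(1/41)*5184*113 = 9 - (-1)*585792/41 = 9 - 1*(-585792/41) = 9 + 585792/41 = 586161/41 ≈ 14297.)
√(l + z) = √(586161/41 - 40600) = √(-1078439/41) = I*√44215999/41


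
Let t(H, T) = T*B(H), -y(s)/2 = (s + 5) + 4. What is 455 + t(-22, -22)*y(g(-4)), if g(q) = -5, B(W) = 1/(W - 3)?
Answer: 11199/25 ≈ 447.96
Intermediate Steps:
B(W) = 1/(-3 + W)
y(s) = -18 - 2*s (y(s) = -2*((s + 5) + 4) = -2*((5 + s) + 4) = -2*(9 + s) = -18 - 2*s)
t(H, T) = T/(-3 + H)
455 + t(-22, -22)*y(g(-4)) = 455 + (-22/(-3 - 22))*(-18 - 2*(-5)) = 455 + (-22/(-25))*(-18 + 10) = 455 - 22*(-1/25)*(-8) = 455 + (22/25)*(-8) = 455 - 176/25 = 11199/25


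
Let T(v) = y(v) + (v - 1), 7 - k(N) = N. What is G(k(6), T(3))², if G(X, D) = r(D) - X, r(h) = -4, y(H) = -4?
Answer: 25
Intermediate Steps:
k(N) = 7 - N
T(v) = -5 + v (T(v) = -4 + (v - 1) = -4 + (-1 + v) = -5 + v)
G(X, D) = -4 - X
G(k(6), T(3))² = (-4 - (7 - 1*6))² = (-4 - (7 - 6))² = (-4 - 1*1)² = (-4 - 1)² = (-5)² = 25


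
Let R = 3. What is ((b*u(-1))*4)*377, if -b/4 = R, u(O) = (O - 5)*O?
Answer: -108576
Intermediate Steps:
u(O) = O*(-5 + O) (u(O) = (-5 + O)*O = O*(-5 + O))
b = -12 (b = -4*3 = -12)
((b*u(-1))*4)*377 = (-(-12)*(-5 - 1)*4)*377 = (-(-12)*(-6)*4)*377 = (-12*6*4)*377 = -72*4*377 = -288*377 = -108576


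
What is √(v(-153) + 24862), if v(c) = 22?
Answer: 2*√6221 ≈ 157.75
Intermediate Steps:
√(v(-153) + 24862) = √(22 + 24862) = √24884 = 2*√6221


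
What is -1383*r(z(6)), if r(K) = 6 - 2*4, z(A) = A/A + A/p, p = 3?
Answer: 2766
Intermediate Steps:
z(A) = 1 + A/3 (z(A) = A/A + A/3 = 1 + A*(1/3) = 1 + A/3)
r(K) = -2 (r(K) = 6 - 8 = -2)
-1383*r(z(6)) = -1383*(-2) = 2766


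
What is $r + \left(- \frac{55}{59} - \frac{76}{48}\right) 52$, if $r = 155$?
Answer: $\frac{4282}{177} \approx 24.192$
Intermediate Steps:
$r + \left(- \frac{55}{59} - \frac{76}{48}\right) 52 = 155 + \left(- \frac{55}{59} - \frac{76}{48}\right) 52 = 155 + \left(\left(-55\right) \frac{1}{59} - \frac{19}{12}\right) 52 = 155 + \left(- \frac{55}{59} - \frac{19}{12}\right) 52 = 155 - \frac{23153}{177} = \frac{4282}{177}$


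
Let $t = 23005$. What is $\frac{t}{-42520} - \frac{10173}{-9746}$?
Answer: $\frac{20834923}{41439992} \approx 0.50277$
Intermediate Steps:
$\frac{t}{-42520} - \frac{10173}{-9746} = \frac{23005}{-42520} - \frac{10173}{-9746} = 23005 \left(- \frac{1}{42520}\right) - - \frac{10173}{9746} = - \frac{4601}{8504} + \frac{10173}{9746} = \frac{20834923}{41439992}$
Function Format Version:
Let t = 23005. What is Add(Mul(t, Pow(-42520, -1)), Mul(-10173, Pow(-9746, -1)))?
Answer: Rational(20834923, 41439992) ≈ 0.50277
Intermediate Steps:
Add(Mul(t, Pow(-42520, -1)), Mul(-10173, Pow(-9746, -1))) = Add(Mul(23005, Pow(-42520, -1)), Mul(-10173, Pow(-9746, -1))) = Add(Mul(23005, Rational(-1, 42520)), Mul(-10173, Rational(-1, 9746))) = Add(Rational(-4601, 8504), Rational(10173, 9746)) = Rational(20834923, 41439992)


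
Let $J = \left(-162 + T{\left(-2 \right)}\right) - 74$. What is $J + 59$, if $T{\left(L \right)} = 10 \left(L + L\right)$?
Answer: $-217$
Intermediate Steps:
$T{\left(L \right)} = 20 L$ ($T{\left(L \right)} = 10 \cdot 2 L = 20 L$)
$J = -276$ ($J = \left(-162 + 20 \left(-2\right)\right) - 74 = \left(-162 - 40\right) - 74 = -202 - 74 = -276$)
$J + 59 = -276 + 59 = -217$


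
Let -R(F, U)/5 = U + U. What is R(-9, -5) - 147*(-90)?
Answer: 13280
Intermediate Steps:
R(F, U) = -10*U (R(F, U) = -5*(U + U) = -10*U)
R(-9, -5) - 147*(-90) = -10*(-5) - 147*(-90) = 50 + 13230 = 13280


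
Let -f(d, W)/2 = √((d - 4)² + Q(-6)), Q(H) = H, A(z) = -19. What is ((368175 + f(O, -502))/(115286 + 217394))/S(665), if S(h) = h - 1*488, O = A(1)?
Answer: 24545/3925624 - √523/29442180 ≈ 0.0062517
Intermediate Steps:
O = -19
f(d, W) = -2*√(-6 + (-4 + d)²) (f(d, W) = -2*√((d - 4)² - 6) = -2*√((-4 + d)² - 6) = -2*√(-6 + (-4 + d)²))
S(h) = -488 + h (S(h) = h - 488 = -488 + h)
((368175 + f(O, -502))/(115286 + 217394))/S(665) = ((368175 - 2*√(-6 + (-4 - 19)²))/(115286 + 217394))/(-488 + 665) = ((368175 - 2*√(-6 + (-23)²))/332680)/177 = ((368175 - 2*√(-6 + 529))*(1/332680))*(1/177) = ((368175 - 2*√523)*(1/332680))*(1/177) = (73635/66536 - √523/166340)*(1/177) = 24545/3925624 - √523/29442180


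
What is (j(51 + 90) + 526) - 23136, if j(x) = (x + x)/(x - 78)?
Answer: -474716/21 ≈ -22606.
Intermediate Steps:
j(x) = 2*x/(-78 + x) (j(x) = (2*x)/(-78 + x) = 2*x/(-78 + x))
(j(51 + 90) + 526) - 23136 = (2*(51 + 90)/(-78 + (51 + 90)) + 526) - 23136 = (2*141/(-78 + 141) + 526) - 23136 = (2*141/63 + 526) - 23136 = (2*141*(1/63) + 526) - 23136 = (94/21 + 526) - 23136 = 11140/21 - 23136 = -474716/21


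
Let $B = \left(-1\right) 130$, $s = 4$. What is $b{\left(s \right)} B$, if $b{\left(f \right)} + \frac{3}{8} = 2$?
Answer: $- \frac{845}{4} \approx -211.25$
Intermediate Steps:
$b{\left(f \right)} = \frac{13}{8}$ ($b{\left(f \right)} = - \frac{3}{8} + 2 = \frac{13}{8}$)
$B = -130$
$b{\left(s \right)} B = \frac{13}{8} \left(-130\right) = - \frac{845}{4}$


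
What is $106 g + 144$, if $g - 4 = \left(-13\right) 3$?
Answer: $-3566$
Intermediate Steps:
$g = -35$ ($g = 4 - 39 = -35$)
$106 g + 144 = 106 \left(-35\right) + 144 = -3710 + 144 = -3566$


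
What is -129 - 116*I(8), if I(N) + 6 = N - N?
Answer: 567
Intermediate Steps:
I(N) = -6 (I(N) = -6 + (N - N) = -6 + 0 = -6)
-129 - 116*I(8) = -129 - 116*(-6) = -129 + 696 = 567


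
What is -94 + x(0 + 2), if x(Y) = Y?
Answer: -92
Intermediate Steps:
-94 + x(0 + 2) = -94 + (0 + 2) = -94 + 2 = -92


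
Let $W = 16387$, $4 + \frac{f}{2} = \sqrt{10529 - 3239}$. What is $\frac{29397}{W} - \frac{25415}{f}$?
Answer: $- \frac{309558716}{59599519} - \frac{686205 \sqrt{10}}{14548} \approx -154.35$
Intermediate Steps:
$f = -8 + 54 \sqrt{10}$ ($f = -8 + 2 \sqrt{10529 - 3239} = -8 + 2 \sqrt{7290} = -8 + 2 \cdot 27 \sqrt{10} = -8 + 54 \sqrt{10} \approx 162.76$)
$\frac{29397}{W} - \frac{25415}{f} = \frac{29397}{16387} - \frac{25415}{-8 + 54 \sqrt{10}}$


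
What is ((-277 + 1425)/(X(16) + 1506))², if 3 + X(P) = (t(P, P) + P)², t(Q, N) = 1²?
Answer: 1681/4096 ≈ 0.41040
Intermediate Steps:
t(Q, N) = 1
X(P) = -3 + (1 + P)²
((-277 + 1425)/(X(16) + 1506))² = ((-277 + 1425)/((-3 + (1 + 16)²) + 1506))² = (1148/((-3 + 17²) + 1506))² = (1148/((-3 + 289) + 1506))² = (1148/(286 + 1506))² = (1148/1792)² = (1148*(1/1792))² = (41/64)² = 1681/4096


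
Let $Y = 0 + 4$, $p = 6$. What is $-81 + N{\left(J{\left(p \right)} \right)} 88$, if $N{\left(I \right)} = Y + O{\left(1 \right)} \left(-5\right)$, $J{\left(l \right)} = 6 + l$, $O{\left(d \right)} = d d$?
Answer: $-169$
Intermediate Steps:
$Y = 4$
$O{\left(d \right)} = d^{2}$
$N{\left(I \right)} = -1$ ($N{\left(I \right)} = 4 + 1^{2} \left(-5\right) = 4 + 1 \left(-5\right) = 4 - 5 = -1$)
$-81 + N{\left(J{\left(p \right)} \right)} 88 = -81 - 88 = -169$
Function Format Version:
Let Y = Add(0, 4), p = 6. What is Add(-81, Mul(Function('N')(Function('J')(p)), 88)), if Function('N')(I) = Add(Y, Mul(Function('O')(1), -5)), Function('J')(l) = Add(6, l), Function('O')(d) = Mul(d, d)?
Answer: -169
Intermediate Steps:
Y = 4
Function('O')(d) = Pow(d, 2)
Function('N')(I) = -1 (Function('N')(I) = Add(4, Mul(Pow(1, 2), -5)) = Add(4, Mul(1, -5)) = Add(4, -5) = -1)
Add(-81, Mul(Function('N')(Function('J')(p)), 88)) = Add(-81, Mul(-1, 88)) = Add(-81, -88) = -169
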